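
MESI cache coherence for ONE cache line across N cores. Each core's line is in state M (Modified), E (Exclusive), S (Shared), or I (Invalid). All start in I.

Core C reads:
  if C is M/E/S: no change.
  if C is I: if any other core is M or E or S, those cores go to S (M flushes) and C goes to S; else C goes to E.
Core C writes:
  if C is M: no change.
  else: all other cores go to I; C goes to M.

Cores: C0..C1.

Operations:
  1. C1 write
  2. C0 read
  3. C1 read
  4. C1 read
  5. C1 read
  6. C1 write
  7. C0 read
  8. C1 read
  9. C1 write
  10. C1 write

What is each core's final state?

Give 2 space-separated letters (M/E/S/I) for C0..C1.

Answer: I M

Derivation:
Op 1: C1 write [C1 write: invalidate none -> C1=M] -> [I,M]
Op 2: C0 read [C0 read from I: others=['C1=M'] -> C0=S, others downsized to S] -> [S,S]
Op 3: C1 read [C1 read: already in S, no change] -> [S,S]
Op 4: C1 read [C1 read: already in S, no change] -> [S,S]
Op 5: C1 read [C1 read: already in S, no change] -> [S,S]
Op 6: C1 write [C1 write: invalidate ['C0=S'] -> C1=M] -> [I,M]
Op 7: C0 read [C0 read from I: others=['C1=M'] -> C0=S, others downsized to S] -> [S,S]
Op 8: C1 read [C1 read: already in S, no change] -> [S,S]
Op 9: C1 write [C1 write: invalidate ['C0=S'] -> C1=M] -> [I,M]
Op 10: C1 write [C1 write: already M (modified), no change] -> [I,M]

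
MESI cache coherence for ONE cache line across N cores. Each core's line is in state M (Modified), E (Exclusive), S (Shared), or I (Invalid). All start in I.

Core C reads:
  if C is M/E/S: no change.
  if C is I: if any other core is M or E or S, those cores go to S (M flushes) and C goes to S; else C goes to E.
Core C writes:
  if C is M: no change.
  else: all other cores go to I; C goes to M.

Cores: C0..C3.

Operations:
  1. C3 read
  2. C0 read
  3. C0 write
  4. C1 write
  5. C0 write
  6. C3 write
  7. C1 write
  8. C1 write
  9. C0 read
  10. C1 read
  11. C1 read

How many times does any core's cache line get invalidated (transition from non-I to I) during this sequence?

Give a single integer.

Answer: 5

Derivation:
Op 1: C3 read [C3 read from I: no other sharers -> C3=E (exclusive)] -> [I,I,I,E] (invalidations this op: 0; running total: 0)
Op 2: C0 read [C0 read from I: others=['C3=E'] -> C0=S, others downsized to S] -> [S,I,I,S] (invalidations this op: 0; running total: 0)
Op 3: C0 write [C0 write: invalidate ['C3=S'] -> C0=M] -> [M,I,I,I] (invalidations this op: 1; running total: 1)
Op 4: C1 write [C1 write: invalidate ['C0=M'] -> C1=M] -> [I,M,I,I] (invalidations this op: 1; running total: 2)
Op 5: C0 write [C0 write: invalidate ['C1=M'] -> C0=M] -> [M,I,I,I] (invalidations this op: 1; running total: 3)
Op 6: C3 write [C3 write: invalidate ['C0=M'] -> C3=M] -> [I,I,I,M] (invalidations this op: 1; running total: 4)
Op 7: C1 write [C1 write: invalidate ['C3=M'] -> C1=M] -> [I,M,I,I] (invalidations this op: 1; running total: 5)
Op 8: C1 write [C1 write: already M (modified), no change] -> [I,M,I,I] (invalidations this op: 0; running total: 5)
Op 9: C0 read [C0 read from I: others=['C1=M'] -> C0=S, others downsized to S] -> [S,S,I,I] (invalidations this op: 0; running total: 5)
Op 10: C1 read [C1 read: already in S, no change] -> [S,S,I,I] (invalidations this op: 0; running total: 5)
Op 11: C1 read [C1 read: already in S, no change] -> [S,S,I,I] (invalidations this op: 0; running total: 5)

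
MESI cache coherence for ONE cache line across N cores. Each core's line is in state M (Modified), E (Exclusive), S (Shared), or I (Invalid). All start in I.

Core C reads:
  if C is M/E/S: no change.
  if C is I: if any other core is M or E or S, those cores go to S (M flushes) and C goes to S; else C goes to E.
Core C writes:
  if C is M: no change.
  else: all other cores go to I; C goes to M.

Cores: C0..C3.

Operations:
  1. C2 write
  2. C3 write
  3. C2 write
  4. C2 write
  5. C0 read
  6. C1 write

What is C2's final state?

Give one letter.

Op 1: C2 write [C2 write: invalidate none -> C2=M] -> [I,I,M,I]
Op 2: C3 write [C3 write: invalidate ['C2=M'] -> C3=M] -> [I,I,I,M]
Op 3: C2 write [C2 write: invalidate ['C3=M'] -> C2=M] -> [I,I,M,I]
Op 4: C2 write [C2 write: already M (modified), no change] -> [I,I,M,I]
Op 5: C0 read [C0 read from I: others=['C2=M'] -> C0=S, others downsized to S] -> [S,I,S,I]
Op 6: C1 write [C1 write: invalidate ['C0=S', 'C2=S'] -> C1=M] -> [I,M,I,I]

Answer: I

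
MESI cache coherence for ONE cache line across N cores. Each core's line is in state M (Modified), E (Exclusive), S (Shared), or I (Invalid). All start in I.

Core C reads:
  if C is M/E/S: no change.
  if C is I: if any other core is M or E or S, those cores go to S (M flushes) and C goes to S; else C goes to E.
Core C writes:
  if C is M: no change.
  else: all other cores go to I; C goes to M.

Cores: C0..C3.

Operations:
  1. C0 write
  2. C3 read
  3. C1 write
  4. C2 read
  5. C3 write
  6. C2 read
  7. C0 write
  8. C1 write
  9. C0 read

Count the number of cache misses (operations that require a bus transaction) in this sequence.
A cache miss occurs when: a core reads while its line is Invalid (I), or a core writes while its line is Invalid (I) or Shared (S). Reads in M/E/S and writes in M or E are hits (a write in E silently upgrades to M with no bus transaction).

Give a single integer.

Answer: 9

Derivation:
Op 1: C0 write [C0 write: invalidate none -> C0=M] -> [M,I,I,I] [MISS #1: write from I]
Op 2: C3 read [C3 read from I: others=['C0=M'] -> C3=S, others downsized to S] -> [S,I,I,S] [MISS #2: read from I]
Op 3: C1 write [C1 write: invalidate ['C0=S', 'C3=S'] -> C1=M] -> [I,M,I,I] [MISS #3: write from I]
Op 4: C2 read [C2 read from I: others=['C1=M'] -> C2=S, others downsized to S] -> [I,S,S,I] [MISS #4: read from I]
Op 5: C3 write [C3 write: invalidate ['C1=S', 'C2=S'] -> C3=M] -> [I,I,I,M] [MISS #5: write from I]
Op 6: C2 read [C2 read from I: others=['C3=M'] -> C2=S, others downsized to S] -> [I,I,S,S] [MISS #6: read from I]
Op 7: C0 write [C0 write: invalidate ['C2=S', 'C3=S'] -> C0=M] -> [M,I,I,I] [MISS #7: write from I]
Op 8: C1 write [C1 write: invalidate ['C0=M'] -> C1=M] -> [I,M,I,I] [MISS #8: write from I]
Op 9: C0 read [C0 read from I: others=['C1=M'] -> C0=S, others downsized to S] -> [S,S,I,I] [MISS #9: read from I]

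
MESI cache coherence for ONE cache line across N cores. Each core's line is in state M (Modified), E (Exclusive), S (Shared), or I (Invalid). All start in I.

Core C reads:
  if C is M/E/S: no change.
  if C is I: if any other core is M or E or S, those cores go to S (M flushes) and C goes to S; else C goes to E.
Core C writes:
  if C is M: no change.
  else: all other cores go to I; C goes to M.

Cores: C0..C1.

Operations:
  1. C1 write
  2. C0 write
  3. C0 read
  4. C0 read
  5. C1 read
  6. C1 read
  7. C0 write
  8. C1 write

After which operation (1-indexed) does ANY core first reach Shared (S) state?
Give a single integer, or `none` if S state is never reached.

Answer: 5

Derivation:
Op 1: C1 write [C1 write: invalidate none -> C1=M] -> [I,M]
Op 2: C0 write [C0 write: invalidate ['C1=M'] -> C0=M] -> [M,I]
Op 3: C0 read [C0 read: already in M, no change] -> [M,I]
Op 4: C0 read [C0 read: already in M, no change] -> [M,I]
Op 5: C1 read [C1 read from I: others=['C0=M'] -> C1=S, others downsized to S] -> [S,S]
  -> First S state at op 5; remaining ops need not be traced.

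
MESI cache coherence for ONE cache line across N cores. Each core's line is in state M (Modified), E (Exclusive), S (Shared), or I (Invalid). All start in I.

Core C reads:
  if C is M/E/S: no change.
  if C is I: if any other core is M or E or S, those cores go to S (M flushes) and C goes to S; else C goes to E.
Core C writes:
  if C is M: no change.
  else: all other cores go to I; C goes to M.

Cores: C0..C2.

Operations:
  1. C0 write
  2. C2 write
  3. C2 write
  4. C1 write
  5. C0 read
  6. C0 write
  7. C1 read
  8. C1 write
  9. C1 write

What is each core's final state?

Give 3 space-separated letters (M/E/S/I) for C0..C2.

Op 1: C0 write [C0 write: invalidate none -> C0=M] -> [M,I,I]
Op 2: C2 write [C2 write: invalidate ['C0=M'] -> C2=M] -> [I,I,M]
Op 3: C2 write [C2 write: already M (modified), no change] -> [I,I,M]
Op 4: C1 write [C1 write: invalidate ['C2=M'] -> C1=M] -> [I,M,I]
Op 5: C0 read [C0 read from I: others=['C1=M'] -> C0=S, others downsized to S] -> [S,S,I]
Op 6: C0 write [C0 write: invalidate ['C1=S'] -> C0=M] -> [M,I,I]
Op 7: C1 read [C1 read from I: others=['C0=M'] -> C1=S, others downsized to S] -> [S,S,I]
Op 8: C1 write [C1 write: invalidate ['C0=S'] -> C1=M] -> [I,M,I]
Op 9: C1 write [C1 write: already M (modified), no change] -> [I,M,I]

Answer: I M I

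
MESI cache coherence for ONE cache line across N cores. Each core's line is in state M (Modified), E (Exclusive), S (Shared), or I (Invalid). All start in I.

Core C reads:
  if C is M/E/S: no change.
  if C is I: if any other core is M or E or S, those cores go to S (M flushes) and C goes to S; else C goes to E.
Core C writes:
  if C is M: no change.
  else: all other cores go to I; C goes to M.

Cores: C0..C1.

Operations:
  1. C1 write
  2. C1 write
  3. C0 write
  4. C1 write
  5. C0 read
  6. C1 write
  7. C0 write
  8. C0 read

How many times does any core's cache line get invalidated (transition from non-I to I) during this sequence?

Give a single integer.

Answer: 4

Derivation:
Op 1: C1 write [C1 write: invalidate none -> C1=M] -> [I,M] (invalidations this op: 0; running total: 0)
Op 2: C1 write [C1 write: already M (modified), no change] -> [I,M] (invalidations this op: 0; running total: 0)
Op 3: C0 write [C0 write: invalidate ['C1=M'] -> C0=M] -> [M,I] (invalidations this op: 1; running total: 1)
Op 4: C1 write [C1 write: invalidate ['C0=M'] -> C1=M] -> [I,M] (invalidations this op: 1; running total: 2)
Op 5: C0 read [C0 read from I: others=['C1=M'] -> C0=S, others downsized to S] -> [S,S] (invalidations this op: 0; running total: 2)
Op 6: C1 write [C1 write: invalidate ['C0=S'] -> C1=M] -> [I,M] (invalidations this op: 1; running total: 3)
Op 7: C0 write [C0 write: invalidate ['C1=M'] -> C0=M] -> [M,I] (invalidations this op: 1; running total: 4)
Op 8: C0 read [C0 read: already in M, no change] -> [M,I] (invalidations this op: 0; running total: 4)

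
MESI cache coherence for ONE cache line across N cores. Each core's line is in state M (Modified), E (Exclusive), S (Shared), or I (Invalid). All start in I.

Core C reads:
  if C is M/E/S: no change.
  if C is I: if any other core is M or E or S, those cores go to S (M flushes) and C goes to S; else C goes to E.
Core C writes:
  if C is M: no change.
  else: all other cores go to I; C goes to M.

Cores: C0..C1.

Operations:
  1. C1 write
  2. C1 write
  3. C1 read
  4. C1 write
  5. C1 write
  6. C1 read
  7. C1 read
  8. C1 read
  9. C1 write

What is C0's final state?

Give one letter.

Op 1: C1 write [C1 write: invalidate none -> C1=M] -> [I,M]
Op 2: C1 write [C1 write: already M (modified), no change] -> [I,M]
Op 3: C1 read [C1 read: already in M, no change] -> [I,M]
Op 4: C1 write [C1 write: already M (modified), no change] -> [I,M]
Op 5: C1 write [C1 write: already M (modified), no change] -> [I,M]
Op 6: C1 read [C1 read: already in M, no change] -> [I,M]
Op 7: C1 read [C1 read: already in M, no change] -> [I,M]
Op 8: C1 read [C1 read: already in M, no change] -> [I,M]
Op 9: C1 write [C1 write: already M (modified), no change] -> [I,M]

Answer: I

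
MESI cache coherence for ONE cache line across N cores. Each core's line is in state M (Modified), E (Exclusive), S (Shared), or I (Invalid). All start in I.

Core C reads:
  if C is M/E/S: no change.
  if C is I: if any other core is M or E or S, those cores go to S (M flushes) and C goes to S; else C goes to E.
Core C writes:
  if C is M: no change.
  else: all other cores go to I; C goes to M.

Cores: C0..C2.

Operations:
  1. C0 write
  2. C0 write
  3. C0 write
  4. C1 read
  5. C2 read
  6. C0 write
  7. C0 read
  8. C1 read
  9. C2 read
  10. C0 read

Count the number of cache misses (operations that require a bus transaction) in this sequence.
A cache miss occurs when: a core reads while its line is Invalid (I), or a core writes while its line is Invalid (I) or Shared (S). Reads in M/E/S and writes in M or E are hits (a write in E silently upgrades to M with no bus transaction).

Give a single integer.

Op 1: C0 write [C0 write: invalidate none -> C0=M] -> [M,I,I] [MISS #1: write from I]
Op 2: C0 write [C0 write: already M (modified), no change] -> [M,I,I] [hit: write from M]
Op 3: C0 write [C0 write: already M (modified), no change] -> [M,I,I] [hit: write from M]
Op 4: C1 read [C1 read from I: others=['C0=M'] -> C1=S, others downsized to S] -> [S,S,I] [MISS #2: read from I]
Op 5: C2 read [C2 read from I: others=['C0=S', 'C1=S'] -> C2=S, others downsized to S] -> [S,S,S] [MISS #3: read from I]
Op 6: C0 write [C0 write: invalidate ['C1=S', 'C2=S'] -> C0=M] -> [M,I,I] [MISS #4: write from S]
Op 7: C0 read [C0 read: already in M, no change] -> [M,I,I] [hit: read from M]
Op 8: C1 read [C1 read from I: others=['C0=M'] -> C1=S, others downsized to S] -> [S,S,I] [MISS #5: read from I]
Op 9: C2 read [C2 read from I: others=['C0=S', 'C1=S'] -> C2=S, others downsized to S] -> [S,S,S] [MISS #6: read from I]
Op 10: C0 read [C0 read: already in S, no change] -> [S,S,S] [hit: read from S]

Answer: 6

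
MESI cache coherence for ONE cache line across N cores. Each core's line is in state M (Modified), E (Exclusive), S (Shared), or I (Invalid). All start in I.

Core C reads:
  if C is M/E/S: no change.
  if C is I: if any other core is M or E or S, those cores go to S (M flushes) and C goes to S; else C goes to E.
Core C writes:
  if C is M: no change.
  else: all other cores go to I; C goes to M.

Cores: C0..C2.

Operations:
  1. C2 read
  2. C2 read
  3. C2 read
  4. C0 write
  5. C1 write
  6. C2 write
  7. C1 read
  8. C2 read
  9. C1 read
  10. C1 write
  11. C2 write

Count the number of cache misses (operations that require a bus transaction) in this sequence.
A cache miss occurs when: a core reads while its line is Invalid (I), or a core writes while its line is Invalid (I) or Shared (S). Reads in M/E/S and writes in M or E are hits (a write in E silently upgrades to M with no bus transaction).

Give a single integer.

Answer: 7

Derivation:
Op 1: C2 read [C2 read from I: no other sharers -> C2=E (exclusive)] -> [I,I,E] [MISS #1: read from I]
Op 2: C2 read [C2 read: already in E, no change] -> [I,I,E] [hit: read from E]
Op 3: C2 read [C2 read: already in E, no change] -> [I,I,E] [hit: read from E]
Op 4: C0 write [C0 write: invalidate ['C2=E'] -> C0=M] -> [M,I,I] [MISS #2: write from I]
Op 5: C1 write [C1 write: invalidate ['C0=M'] -> C1=M] -> [I,M,I] [MISS #3: write from I]
Op 6: C2 write [C2 write: invalidate ['C1=M'] -> C2=M] -> [I,I,M] [MISS #4: write from I]
Op 7: C1 read [C1 read from I: others=['C2=M'] -> C1=S, others downsized to S] -> [I,S,S] [MISS #5: read from I]
Op 8: C2 read [C2 read: already in S, no change] -> [I,S,S] [hit: read from S]
Op 9: C1 read [C1 read: already in S, no change] -> [I,S,S] [hit: read from S]
Op 10: C1 write [C1 write: invalidate ['C2=S'] -> C1=M] -> [I,M,I] [MISS #6: write from S]
Op 11: C2 write [C2 write: invalidate ['C1=M'] -> C2=M] -> [I,I,M] [MISS #7: write from I]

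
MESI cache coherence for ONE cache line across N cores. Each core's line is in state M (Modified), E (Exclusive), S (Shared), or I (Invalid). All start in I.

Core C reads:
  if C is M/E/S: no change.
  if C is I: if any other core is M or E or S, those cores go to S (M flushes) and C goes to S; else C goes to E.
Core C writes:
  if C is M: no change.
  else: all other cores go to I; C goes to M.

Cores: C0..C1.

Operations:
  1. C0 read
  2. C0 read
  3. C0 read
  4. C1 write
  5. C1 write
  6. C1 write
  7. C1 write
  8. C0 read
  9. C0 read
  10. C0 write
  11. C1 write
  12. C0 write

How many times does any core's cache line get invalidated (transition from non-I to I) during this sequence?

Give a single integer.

Answer: 4

Derivation:
Op 1: C0 read [C0 read from I: no other sharers -> C0=E (exclusive)] -> [E,I] (invalidations this op: 0; running total: 0)
Op 2: C0 read [C0 read: already in E, no change] -> [E,I] (invalidations this op: 0; running total: 0)
Op 3: C0 read [C0 read: already in E, no change] -> [E,I] (invalidations this op: 0; running total: 0)
Op 4: C1 write [C1 write: invalidate ['C0=E'] -> C1=M] -> [I,M] (invalidations this op: 1; running total: 1)
Op 5: C1 write [C1 write: already M (modified), no change] -> [I,M] (invalidations this op: 0; running total: 1)
Op 6: C1 write [C1 write: already M (modified), no change] -> [I,M] (invalidations this op: 0; running total: 1)
Op 7: C1 write [C1 write: already M (modified), no change] -> [I,M] (invalidations this op: 0; running total: 1)
Op 8: C0 read [C0 read from I: others=['C1=M'] -> C0=S, others downsized to S] -> [S,S] (invalidations this op: 0; running total: 1)
Op 9: C0 read [C0 read: already in S, no change] -> [S,S] (invalidations this op: 0; running total: 1)
Op 10: C0 write [C0 write: invalidate ['C1=S'] -> C0=M] -> [M,I] (invalidations this op: 1; running total: 2)
Op 11: C1 write [C1 write: invalidate ['C0=M'] -> C1=M] -> [I,M] (invalidations this op: 1; running total: 3)
Op 12: C0 write [C0 write: invalidate ['C1=M'] -> C0=M] -> [M,I] (invalidations this op: 1; running total: 4)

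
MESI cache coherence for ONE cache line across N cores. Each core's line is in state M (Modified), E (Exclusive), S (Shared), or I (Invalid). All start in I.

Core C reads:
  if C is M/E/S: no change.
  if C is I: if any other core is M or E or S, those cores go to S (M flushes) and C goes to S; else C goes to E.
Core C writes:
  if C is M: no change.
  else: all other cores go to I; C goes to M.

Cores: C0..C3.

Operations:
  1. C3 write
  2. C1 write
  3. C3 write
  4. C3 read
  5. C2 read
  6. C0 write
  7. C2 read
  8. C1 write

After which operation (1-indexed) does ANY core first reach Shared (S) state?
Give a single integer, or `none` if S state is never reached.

Answer: 5

Derivation:
Op 1: C3 write [C3 write: invalidate none -> C3=M] -> [I,I,I,M]
Op 2: C1 write [C1 write: invalidate ['C3=M'] -> C1=M] -> [I,M,I,I]
Op 3: C3 write [C3 write: invalidate ['C1=M'] -> C3=M] -> [I,I,I,M]
Op 4: C3 read [C3 read: already in M, no change] -> [I,I,I,M]
Op 5: C2 read [C2 read from I: others=['C3=M'] -> C2=S, others downsized to S] -> [I,I,S,S]
  -> First S state at op 5; remaining ops need not be traced.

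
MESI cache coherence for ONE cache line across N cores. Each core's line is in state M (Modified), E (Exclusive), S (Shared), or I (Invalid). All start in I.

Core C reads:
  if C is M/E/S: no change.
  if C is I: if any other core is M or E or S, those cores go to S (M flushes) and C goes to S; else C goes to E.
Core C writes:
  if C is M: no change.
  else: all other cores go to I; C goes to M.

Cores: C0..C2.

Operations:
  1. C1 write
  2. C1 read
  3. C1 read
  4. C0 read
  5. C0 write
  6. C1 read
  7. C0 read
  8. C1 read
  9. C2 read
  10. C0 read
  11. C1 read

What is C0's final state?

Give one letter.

Op 1: C1 write [C1 write: invalidate none -> C1=M] -> [I,M,I]
Op 2: C1 read [C1 read: already in M, no change] -> [I,M,I]
Op 3: C1 read [C1 read: already in M, no change] -> [I,M,I]
Op 4: C0 read [C0 read from I: others=['C1=M'] -> C0=S, others downsized to S] -> [S,S,I]
Op 5: C0 write [C0 write: invalidate ['C1=S'] -> C0=M] -> [M,I,I]
Op 6: C1 read [C1 read from I: others=['C0=M'] -> C1=S, others downsized to S] -> [S,S,I]
Op 7: C0 read [C0 read: already in S, no change] -> [S,S,I]
Op 8: C1 read [C1 read: already in S, no change] -> [S,S,I]
Op 9: C2 read [C2 read from I: others=['C0=S', 'C1=S'] -> C2=S, others downsized to S] -> [S,S,S]
Op 10: C0 read [C0 read: already in S, no change] -> [S,S,S]
Op 11: C1 read [C1 read: already in S, no change] -> [S,S,S]

Answer: S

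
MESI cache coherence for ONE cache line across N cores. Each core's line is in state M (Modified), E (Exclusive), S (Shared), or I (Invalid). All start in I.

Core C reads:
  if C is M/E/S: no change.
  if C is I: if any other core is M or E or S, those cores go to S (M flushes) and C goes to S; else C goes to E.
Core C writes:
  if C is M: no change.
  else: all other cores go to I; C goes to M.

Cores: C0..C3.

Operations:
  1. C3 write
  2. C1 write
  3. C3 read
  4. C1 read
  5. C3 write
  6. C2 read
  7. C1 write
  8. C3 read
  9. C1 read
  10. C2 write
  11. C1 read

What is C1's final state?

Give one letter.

Op 1: C3 write [C3 write: invalidate none -> C3=M] -> [I,I,I,M]
Op 2: C1 write [C1 write: invalidate ['C3=M'] -> C1=M] -> [I,M,I,I]
Op 3: C3 read [C3 read from I: others=['C1=M'] -> C3=S, others downsized to S] -> [I,S,I,S]
Op 4: C1 read [C1 read: already in S, no change] -> [I,S,I,S]
Op 5: C3 write [C3 write: invalidate ['C1=S'] -> C3=M] -> [I,I,I,M]
Op 6: C2 read [C2 read from I: others=['C3=M'] -> C2=S, others downsized to S] -> [I,I,S,S]
Op 7: C1 write [C1 write: invalidate ['C2=S', 'C3=S'] -> C1=M] -> [I,M,I,I]
Op 8: C3 read [C3 read from I: others=['C1=M'] -> C3=S, others downsized to S] -> [I,S,I,S]
Op 9: C1 read [C1 read: already in S, no change] -> [I,S,I,S]
Op 10: C2 write [C2 write: invalidate ['C1=S', 'C3=S'] -> C2=M] -> [I,I,M,I]
Op 11: C1 read [C1 read from I: others=['C2=M'] -> C1=S, others downsized to S] -> [I,S,S,I]

Answer: S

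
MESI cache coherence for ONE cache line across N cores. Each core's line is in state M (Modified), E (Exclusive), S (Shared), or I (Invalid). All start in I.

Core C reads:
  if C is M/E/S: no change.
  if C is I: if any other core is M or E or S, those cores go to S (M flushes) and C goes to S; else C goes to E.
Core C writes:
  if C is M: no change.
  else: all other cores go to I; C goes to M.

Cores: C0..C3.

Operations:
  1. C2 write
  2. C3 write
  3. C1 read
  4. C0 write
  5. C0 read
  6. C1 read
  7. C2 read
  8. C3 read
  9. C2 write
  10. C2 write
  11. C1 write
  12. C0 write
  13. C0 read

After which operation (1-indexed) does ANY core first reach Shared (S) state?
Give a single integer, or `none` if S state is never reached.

Op 1: C2 write [C2 write: invalidate none -> C2=M] -> [I,I,M,I]
Op 2: C3 write [C3 write: invalidate ['C2=M'] -> C3=M] -> [I,I,I,M]
Op 3: C1 read [C1 read from I: others=['C3=M'] -> C1=S, others downsized to S] -> [I,S,I,S]
  -> First S state at op 3; remaining ops need not be traced.

Answer: 3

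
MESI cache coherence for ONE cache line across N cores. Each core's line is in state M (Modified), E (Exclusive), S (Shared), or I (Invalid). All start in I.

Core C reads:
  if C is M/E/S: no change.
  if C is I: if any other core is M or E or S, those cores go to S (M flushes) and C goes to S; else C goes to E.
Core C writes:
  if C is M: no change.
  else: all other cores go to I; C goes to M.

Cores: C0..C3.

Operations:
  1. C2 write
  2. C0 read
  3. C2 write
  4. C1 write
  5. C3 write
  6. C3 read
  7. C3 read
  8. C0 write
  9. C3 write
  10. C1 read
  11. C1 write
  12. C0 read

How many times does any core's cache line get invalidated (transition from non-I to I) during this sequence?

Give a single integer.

Answer: 6

Derivation:
Op 1: C2 write [C2 write: invalidate none -> C2=M] -> [I,I,M,I] (invalidations this op: 0; running total: 0)
Op 2: C0 read [C0 read from I: others=['C2=M'] -> C0=S, others downsized to S] -> [S,I,S,I] (invalidations this op: 0; running total: 0)
Op 3: C2 write [C2 write: invalidate ['C0=S'] -> C2=M] -> [I,I,M,I] (invalidations this op: 1; running total: 1)
Op 4: C1 write [C1 write: invalidate ['C2=M'] -> C1=M] -> [I,M,I,I] (invalidations this op: 1; running total: 2)
Op 5: C3 write [C3 write: invalidate ['C1=M'] -> C3=M] -> [I,I,I,M] (invalidations this op: 1; running total: 3)
Op 6: C3 read [C3 read: already in M, no change] -> [I,I,I,M] (invalidations this op: 0; running total: 3)
Op 7: C3 read [C3 read: already in M, no change] -> [I,I,I,M] (invalidations this op: 0; running total: 3)
Op 8: C0 write [C0 write: invalidate ['C3=M'] -> C0=M] -> [M,I,I,I] (invalidations this op: 1; running total: 4)
Op 9: C3 write [C3 write: invalidate ['C0=M'] -> C3=M] -> [I,I,I,M] (invalidations this op: 1; running total: 5)
Op 10: C1 read [C1 read from I: others=['C3=M'] -> C1=S, others downsized to S] -> [I,S,I,S] (invalidations this op: 0; running total: 5)
Op 11: C1 write [C1 write: invalidate ['C3=S'] -> C1=M] -> [I,M,I,I] (invalidations this op: 1; running total: 6)
Op 12: C0 read [C0 read from I: others=['C1=M'] -> C0=S, others downsized to S] -> [S,S,I,I] (invalidations this op: 0; running total: 6)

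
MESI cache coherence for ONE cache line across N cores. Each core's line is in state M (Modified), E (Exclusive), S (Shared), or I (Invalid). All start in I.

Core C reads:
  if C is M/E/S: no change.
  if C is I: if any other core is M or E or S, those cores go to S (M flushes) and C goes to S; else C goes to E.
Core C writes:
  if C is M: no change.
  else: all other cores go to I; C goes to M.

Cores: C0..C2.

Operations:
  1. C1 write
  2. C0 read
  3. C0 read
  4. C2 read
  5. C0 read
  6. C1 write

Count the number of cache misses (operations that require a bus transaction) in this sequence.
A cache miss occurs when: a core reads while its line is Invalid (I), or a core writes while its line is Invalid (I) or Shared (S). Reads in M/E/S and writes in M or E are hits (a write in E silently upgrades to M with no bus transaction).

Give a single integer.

Answer: 4

Derivation:
Op 1: C1 write [C1 write: invalidate none -> C1=M] -> [I,M,I] [MISS #1: write from I]
Op 2: C0 read [C0 read from I: others=['C1=M'] -> C0=S, others downsized to S] -> [S,S,I] [MISS #2: read from I]
Op 3: C0 read [C0 read: already in S, no change] -> [S,S,I] [hit: read from S]
Op 4: C2 read [C2 read from I: others=['C0=S', 'C1=S'] -> C2=S, others downsized to S] -> [S,S,S] [MISS #3: read from I]
Op 5: C0 read [C0 read: already in S, no change] -> [S,S,S] [hit: read from S]
Op 6: C1 write [C1 write: invalidate ['C0=S', 'C2=S'] -> C1=M] -> [I,M,I] [MISS #4: write from S]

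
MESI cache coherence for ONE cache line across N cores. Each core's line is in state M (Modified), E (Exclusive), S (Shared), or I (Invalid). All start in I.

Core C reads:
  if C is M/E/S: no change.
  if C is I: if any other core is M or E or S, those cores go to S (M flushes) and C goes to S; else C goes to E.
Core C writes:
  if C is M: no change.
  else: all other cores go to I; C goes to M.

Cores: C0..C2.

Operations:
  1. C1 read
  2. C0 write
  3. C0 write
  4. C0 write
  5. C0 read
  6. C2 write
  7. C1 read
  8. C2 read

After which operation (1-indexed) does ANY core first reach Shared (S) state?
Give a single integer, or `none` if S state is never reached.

Answer: 7

Derivation:
Op 1: C1 read [C1 read from I: no other sharers -> C1=E (exclusive)] -> [I,E,I]
Op 2: C0 write [C0 write: invalidate ['C1=E'] -> C0=M] -> [M,I,I]
Op 3: C0 write [C0 write: already M (modified), no change] -> [M,I,I]
Op 4: C0 write [C0 write: already M (modified), no change] -> [M,I,I]
Op 5: C0 read [C0 read: already in M, no change] -> [M,I,I]
Op 6: C2 write [C2 write: invalidate ['C0=M'] -> C2=M] -> [I,I,M]
Op 7: C1 read [C1 read from I: others=['C2=M'] -> C1=S, others downsized to S] -> [I,S,S]
  -> First S state at op 7; remaining ops need not be traced.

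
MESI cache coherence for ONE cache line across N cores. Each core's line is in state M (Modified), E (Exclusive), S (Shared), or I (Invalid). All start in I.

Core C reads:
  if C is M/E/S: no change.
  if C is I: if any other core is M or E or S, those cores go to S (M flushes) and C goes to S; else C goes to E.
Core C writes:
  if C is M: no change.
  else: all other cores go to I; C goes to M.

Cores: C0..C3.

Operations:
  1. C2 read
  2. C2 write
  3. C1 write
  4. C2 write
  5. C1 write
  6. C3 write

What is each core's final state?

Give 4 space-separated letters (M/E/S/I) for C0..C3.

Op 1: C2 read [C2 read from I: no other sharers -> C2=E (exclusive)] -> [I,I,E,I]
Op 2: C2 write [C2 write: invalidate none -> C2=M] -> [I,I,M,I]
Op 3: C1 write [C1 write: invalidate ['C2=M'] -> C1=M] -> [I,M,I,I]
Op 4: C2 write [C2 write: invalidate ['C1=M'] -> C2=M] -> [I,I,M,I]
Op 5: C1 write [C1 write: invalidate ['C2=M'] -> C1=M] -> [I,M,I,I]
Op 6: C3 write [C3 write: invalidate ['C1=M'] -> C3=M] -> [I,I,I,M]

Answer: I I I M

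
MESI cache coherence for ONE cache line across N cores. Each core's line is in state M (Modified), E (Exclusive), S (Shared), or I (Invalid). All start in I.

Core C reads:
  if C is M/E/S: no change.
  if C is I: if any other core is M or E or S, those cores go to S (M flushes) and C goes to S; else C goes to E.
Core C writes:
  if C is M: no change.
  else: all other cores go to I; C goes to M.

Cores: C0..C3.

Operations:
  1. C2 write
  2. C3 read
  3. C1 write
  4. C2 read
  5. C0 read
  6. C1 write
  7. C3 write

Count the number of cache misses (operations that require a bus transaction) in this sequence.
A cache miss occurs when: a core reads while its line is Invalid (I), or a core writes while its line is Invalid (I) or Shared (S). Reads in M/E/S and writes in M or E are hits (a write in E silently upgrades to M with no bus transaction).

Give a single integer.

Op 1: C2 write [C2 write: invalidate none -> C2=M] -> [I,I,M,I] [MISS #1: write from I]
Op 2: C3 read [C3 read from I: others=['C2=M'] -> C3=S, others downsized to S] -> [I,I,S,S] [MISS #2: read from I]
Op 3: C1 write [C1 write: invalidate ['C2=S', 'C3=S'] -> C1=M] -> [I,M,I,I] [MISS #3: write from I]
Op 4: C2 read [C2 read from I: others=['C1=M'] -> C2=S, others downsized to S] -> [I,S,S,I] [MISS #4: read from I]
Op 5: C0 read [C0 read from I: others=['C1=S', 'C2=S'] -> C0=S, others downsized to S] -> [S,S,S,I] [MISS #5: read from I]
Op 6: C1 write [C1 write: invalidate ['C0=S', 'C2=S'] -> C1=M] -> [I,M,I,I] [MISS #6: write from S]
Op 7: C3 write [C3 write: invalidate ['C1=M'] -> C3=M] -> [I,I,I,M] [MISS #7: write from I]

Answer: 7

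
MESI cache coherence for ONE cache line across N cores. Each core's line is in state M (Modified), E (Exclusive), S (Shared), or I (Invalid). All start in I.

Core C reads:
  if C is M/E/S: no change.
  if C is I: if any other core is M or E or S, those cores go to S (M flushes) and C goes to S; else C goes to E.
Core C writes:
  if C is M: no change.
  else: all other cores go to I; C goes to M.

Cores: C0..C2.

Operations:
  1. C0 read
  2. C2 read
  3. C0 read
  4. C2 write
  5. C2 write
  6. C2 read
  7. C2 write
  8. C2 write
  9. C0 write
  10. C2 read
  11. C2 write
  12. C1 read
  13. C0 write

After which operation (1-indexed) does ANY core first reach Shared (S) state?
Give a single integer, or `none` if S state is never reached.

Answer: 2

Derivation:
Op 1: C0 read [C0 read from I: no other sharers -> C0=E (exclusive)] -> [E,I,I]
Op 2: C2 read [C2 read from I: others=['C0=E'] -> C2=S, others downsized to S] -> [S,I,S]
  -> First S state at op 2; remaining ops need not be traced.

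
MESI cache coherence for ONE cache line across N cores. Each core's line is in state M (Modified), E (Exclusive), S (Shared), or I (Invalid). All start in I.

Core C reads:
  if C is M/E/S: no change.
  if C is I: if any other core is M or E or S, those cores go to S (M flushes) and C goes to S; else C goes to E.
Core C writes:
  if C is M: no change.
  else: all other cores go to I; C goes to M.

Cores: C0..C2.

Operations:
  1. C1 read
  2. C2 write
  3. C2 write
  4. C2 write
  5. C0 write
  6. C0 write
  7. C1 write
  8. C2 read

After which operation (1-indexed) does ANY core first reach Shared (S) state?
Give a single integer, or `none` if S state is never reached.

Answer: 8

Derivation:
Op 1: C1 read [C1 read from I: no other sharers -> C1=E (exclusive)] -> [I,E,I]
Op 2: C2 write [C2 write: invalidate ['C1=E'] -> C2=M] -> [I,I,M]
Op 3: C2 write [C2 write: already M (modified), no change] -> [I,I,M]
Op 4: C2 write [C2 write: already M (modified), no change] -> [I,I,M]
Op 5: C0 write [C0 write: invalidate ['C2=M'] -> C0=M] -> [M,I,I]
Op 6: C0 write [C0 write: already M (modified), no change] -> [M,I,I]
Op 7: C1 write [C1 write: invalidate ['C0=M'] -> C1=M] -> [I,M,I]
Op 8: C2 read [C2 read from I: others=['C1=M'] -> C2=S, others downsized to S] -> [I,S,S]
  -> First S state at op 8; remaining ops need not be traced.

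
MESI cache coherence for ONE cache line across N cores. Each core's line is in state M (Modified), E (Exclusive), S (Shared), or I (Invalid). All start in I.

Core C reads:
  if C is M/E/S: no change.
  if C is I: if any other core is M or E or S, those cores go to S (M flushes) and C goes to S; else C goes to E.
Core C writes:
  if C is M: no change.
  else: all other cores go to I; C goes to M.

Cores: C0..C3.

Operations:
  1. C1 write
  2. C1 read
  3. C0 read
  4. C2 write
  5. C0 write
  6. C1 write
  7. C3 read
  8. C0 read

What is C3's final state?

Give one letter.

Op 1: C1 write [C1 write: invalidate none -> C1=M] -> [I,M,I,I]
Op 2: C1 read [C1 read: already in M, no change] -> [I,M,I,I]
Op 3: C0 read [C0 read from I: others=['C1=M'] -> C0=S, others downsized to S] -> [S,S,I,I]
Op 4: C2 write [C2 write: invalidate ['C0=S', 'C1=S'] -> C2=M] -> [I,I,M,I]
Op 5: C0 write [C0 write: invalidate ['C2=M'] -> C0=M] -> [M,I,I,I]
Op 6: C1 write [C1 write: invalidate ['C0=M'] -> C1=M] -> [I,M,I,I]
Op 7: C3 read [C3 read from I: others=['C1=M'] -> C3=S, others downsized to S] -> [I,S,I,S]
Op 8: C0 read [C0 read from I: others=['C1=S', 'C3=S'] -> C0=S, others downsized to S] -> [S,S,I,S]

Answer: S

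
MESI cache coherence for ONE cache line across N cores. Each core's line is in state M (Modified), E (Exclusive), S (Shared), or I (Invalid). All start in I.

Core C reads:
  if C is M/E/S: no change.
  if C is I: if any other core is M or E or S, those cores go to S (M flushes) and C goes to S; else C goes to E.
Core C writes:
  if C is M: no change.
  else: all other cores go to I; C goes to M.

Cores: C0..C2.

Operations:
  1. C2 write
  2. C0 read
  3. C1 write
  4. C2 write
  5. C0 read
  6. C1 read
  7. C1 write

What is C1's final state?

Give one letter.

Answer: M

Derivation:
Op 1: C2 write [C2 write: invalidate none -> C2=M] -> [I,I,M]
Op 2: C0 read [C0 read from I: others=['C2=M'] -> C0=S, others downsized to S] -> [S,I,S]
Op 3: C1 write [C1 write: invalidate ['C0=S', 'C2=S'] -> C1=M] -> [I,M,I]
Op 4: C2 write [C2 write: invalidate ['C1=M'] -> C2=M] -> [I,I,M]
Op 5: C0 read [C0 read from I: others=['C2=M'] -> C0=S, others downsized to S] -> [S,I,S]
Op 6: C1 read [C1 read from I: others=['C0=S', 'C2=S'] -> C1=S, others downsized to S] -> [S,S,S]
Op 7: C1 write [C1 write: invalidate ['C0=S', 'C2=S'] -> C1=M] -> [I,M,I]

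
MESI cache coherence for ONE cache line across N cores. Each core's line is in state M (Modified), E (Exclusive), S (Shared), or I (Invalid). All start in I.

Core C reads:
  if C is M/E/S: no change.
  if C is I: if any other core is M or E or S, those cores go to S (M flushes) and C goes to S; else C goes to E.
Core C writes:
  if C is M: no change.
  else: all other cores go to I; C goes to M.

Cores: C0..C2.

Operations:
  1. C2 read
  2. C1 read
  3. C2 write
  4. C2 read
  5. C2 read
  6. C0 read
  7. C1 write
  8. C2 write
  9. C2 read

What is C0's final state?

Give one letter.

Op 1: C2 read [C2 read from I: no other sharers -> C2=E (exclusive)] -> [I,I,E]
Op 2: C1 read [C1 read from I: others=['C2=E'] -> C1=S, others downsized to S] -> [I,S,S]
Op 3: C2 write [C2 write: invalidate ['C1=S'] -> C2=M] -> [I,I,M]
Op 4: C2 read [C2 read: already in M, no change] -> [I,I,M]
Op 5: C2 read [C2 read: already in M, no change] -> [I,I,M]
Op 6: C0 read [C0 read from I: others=['C2=M'] -> C0=S, others downsized to S] -> [S,I,S]
Op 7: C1 write [C1 write: invalidate ['C0=S', 'C2=S'] -> C1=M] -> [I,M,I]
Op 8: C2 write [C2 write: invalidate ['C1=M'] -> C2=M] -> [I,I,M]
Op 9: C2 read [C2 read: already in M, no change] -> [I,I,M]

Answer: I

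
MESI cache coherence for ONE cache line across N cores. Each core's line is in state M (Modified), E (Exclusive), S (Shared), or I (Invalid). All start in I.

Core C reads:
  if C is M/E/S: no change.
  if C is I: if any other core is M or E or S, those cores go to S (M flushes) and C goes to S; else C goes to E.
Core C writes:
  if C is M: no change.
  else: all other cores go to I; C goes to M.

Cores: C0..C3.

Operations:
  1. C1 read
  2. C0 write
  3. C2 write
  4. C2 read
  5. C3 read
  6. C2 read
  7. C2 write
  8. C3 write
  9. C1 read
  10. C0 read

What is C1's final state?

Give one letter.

Op 1: C1 read [C1 read from I: no other sharers -> C1=E (exclusive)] -> [I,E,I,I]
Op 2: C0 write [C0 write: invalidate ['C1=E'] -> C0=M] -> [M,I,I,I]
Op 3: C2 write [C2 write: invalidate ['C0=M'] -> C2=M] -> [I,I,M,I]
Op 4: C2 read [C2 read: already in M, no change] -> [I,I,M,I]
Op 5: C3 read [C3 read from I: others=['C2=M'] -> C3=S, others downsized to S] -> [I,I,S,S]
Op 6: C2 read [C2 read: already in S, no change] -> [I,I,S,S]
Op 7: C2 write [C2 write: invalidate ['C3=S'] -> C2=M] -> [I,I,M,I]
Op 8: C3 write [C3 write: invalidate ['C2=M'] -> C3=M] -> [I,I,I,M]
Op 9: C1 read [C1 read from I: others=['C3=M'] -> C1=S, others downsized to S] -> [I,S,I,S]
Op 10: C0 read [C0 read from I: others=['C1=S', 'C3=S'] -> C0=S, others downsized to S] -> [S,S,I,S]

Answer: S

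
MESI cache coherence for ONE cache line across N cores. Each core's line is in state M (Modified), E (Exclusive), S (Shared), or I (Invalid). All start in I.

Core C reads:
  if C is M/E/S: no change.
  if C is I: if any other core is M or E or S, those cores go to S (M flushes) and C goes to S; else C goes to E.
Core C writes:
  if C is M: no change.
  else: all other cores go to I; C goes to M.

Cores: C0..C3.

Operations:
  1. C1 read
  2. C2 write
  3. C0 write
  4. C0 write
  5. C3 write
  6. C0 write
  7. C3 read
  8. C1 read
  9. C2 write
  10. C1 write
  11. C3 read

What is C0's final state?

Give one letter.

Answer: I

Derivation:
Op 1: C1 read [C1 read from I: no other sharers -> C1=E (exclusive)] -> [I,E,I,I]
Op 2: C2 write [C2 write: invalidate ['C1=E'] -> C2=M] -> [I,I,M,I]
Op 3: C0 write [C0 write: invalidate ['C2=M'] -> C0=M] -> [M,I,I,I]
Op 4: C0 write [C0 write: already M (modified), no change] -> [M,I,I,I]
Op 5: C3 write [C3 write: invalidate ['C0=M'] -> C3=M] -> [I,I,I,M]
Op 6: C0 write [C0 write: invalidate ['C3=M'] -> C0=M] -> [M,I,I,I]
Op 7: C3 read [C3 read from I: others=['C0=M'] -> C3=S, others downsized to S] -> [S,I,I,S]
Op 8: C1 read [C1 read from I: others=['C0=S', 'C3=S'] -> C1=S, others downsized to S] -> [S,S,I,S]
Op 9: C2 write [C2 write: invalidate ['C0=S', 'C1=S', 'C3=S'] -> C2=M] -> [I,I,M,I]
Op 10: C1 write [C1 write: invalidate ['C2=M'] -> C1=M] -> [I,M,I,I]
Op 11: C3 read [C3 read from I: others=['C1=M'] -> C3=S, others downsized to S] -> [I,S,I,S]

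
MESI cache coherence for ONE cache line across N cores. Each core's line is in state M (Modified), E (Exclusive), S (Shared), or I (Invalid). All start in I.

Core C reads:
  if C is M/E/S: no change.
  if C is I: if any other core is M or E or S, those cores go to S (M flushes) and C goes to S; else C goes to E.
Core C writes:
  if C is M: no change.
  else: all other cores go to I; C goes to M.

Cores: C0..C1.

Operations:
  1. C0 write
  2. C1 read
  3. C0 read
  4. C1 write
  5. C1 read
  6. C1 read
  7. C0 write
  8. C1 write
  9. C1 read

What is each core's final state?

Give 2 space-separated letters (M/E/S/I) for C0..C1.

Op 1: C0 write [C0 write: invalidate none -> C0=M] -> [M,I]
Op 2: C1 read [C1 read from I: others=['C0=M'] -> C1=S, others downsized to S] -> [S,S]
Op 3: C0 read [C0 read: already in S, no change] -> [S,S]
Op 4: C1 write [C1 write: invalidate ['C0=S'] -> C1=M] -> [I,M]
Op 5: C1 read [C1 read: already in M, no change] -> [I,M]
Op 6: C1 read [C1 read: already in M, no change] -> [I,M]
Op 7: C0 write [C0 write: invalidate ['C1=M'] -> C0=M] -> [M,I]
Op 8: C1 write [C1 write: invalidate ['C0=M'] -> C1=M] -> [I,M]
Op 9: C1 read [C1 read: already in M, no change] -> [I,M]

Answer: I M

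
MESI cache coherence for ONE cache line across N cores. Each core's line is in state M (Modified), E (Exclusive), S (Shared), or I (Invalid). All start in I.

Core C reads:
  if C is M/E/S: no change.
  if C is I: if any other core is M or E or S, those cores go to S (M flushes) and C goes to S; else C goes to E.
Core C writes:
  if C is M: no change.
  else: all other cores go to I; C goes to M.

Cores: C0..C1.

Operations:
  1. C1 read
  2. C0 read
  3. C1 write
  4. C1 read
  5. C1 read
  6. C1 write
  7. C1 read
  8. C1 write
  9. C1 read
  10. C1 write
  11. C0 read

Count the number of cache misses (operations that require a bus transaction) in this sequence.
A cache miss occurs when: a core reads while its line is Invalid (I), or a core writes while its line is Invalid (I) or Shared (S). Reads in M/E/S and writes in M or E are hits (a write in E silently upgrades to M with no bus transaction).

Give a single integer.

Answer: 4

Derivation:
Op 1: C1 read [C1 read from I: no other sharers -> C1=E (exclusive)] -> [I,E] [MISS #1: read from I]
Op 2: C0 read [C0 read from I: others=['C1=E'] -> C0=S, others downsized to S] -> [S,S] [MISS #2: read from I]
Op 3: C1 write [C1 write: invalidate ['C0=S'] -> C1=M] -> [I,M] [MISS #3: write from S]
Op 4: C1 read [C1 read: already in M, no change] -> [I,M] [hit: read from M]
Op 5: C1 read [C1 read: already in M, no change] -> [I,M] [hit: read from M]
Op 6: C1 write [C1 write: already M (modified), no change] -> [I,M] [hit: write from M]
Op 7: C1 read [C1 read: already in M, no change] -> [I,M] [hit: read from M]
Op 8: C1 write [C1 write: already M (modified), no change] -> [I,M] [hit: write from M]
Op 9: C1 read [C1 read: already in M, no change] -> [I,M] [hit: read from M]
Op 10: C1 write [C1 write: already M (modified), no change] -> [I,M] [hit: write from M]
Op 11: C0 read [C0 read from I: others=['C1=M'] -> C0=S, others downsized to S] -> [S,S] [MISS #4: read from I]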